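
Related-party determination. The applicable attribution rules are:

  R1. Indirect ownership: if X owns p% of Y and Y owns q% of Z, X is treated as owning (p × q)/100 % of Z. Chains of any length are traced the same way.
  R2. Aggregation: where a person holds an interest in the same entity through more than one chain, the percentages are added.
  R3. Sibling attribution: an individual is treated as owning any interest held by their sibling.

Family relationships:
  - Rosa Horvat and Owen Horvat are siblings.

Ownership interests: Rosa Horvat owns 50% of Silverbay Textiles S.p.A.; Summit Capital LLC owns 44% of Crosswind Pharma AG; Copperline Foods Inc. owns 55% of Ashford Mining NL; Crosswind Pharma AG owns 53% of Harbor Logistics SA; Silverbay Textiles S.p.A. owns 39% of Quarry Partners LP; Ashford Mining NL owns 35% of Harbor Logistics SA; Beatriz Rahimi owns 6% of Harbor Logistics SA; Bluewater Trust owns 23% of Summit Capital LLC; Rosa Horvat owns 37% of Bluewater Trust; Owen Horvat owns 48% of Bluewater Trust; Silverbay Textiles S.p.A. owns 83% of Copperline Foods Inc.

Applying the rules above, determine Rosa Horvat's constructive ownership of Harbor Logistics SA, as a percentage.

12.54781%

By sibling attribution (R3), Rosa Horvat is treated as also owning Owen Horvat's interest in Bluewater Trust, giving 37% + 48% = 85%.
Chain via Bluewater Trust → Summit Capital LLC → Crosswind Pharma AG (R1): 85% × 23% × 44% × 53% = 4.55906% of Harbor Logistics SA.
Chain via Silverbay Textiles S.p.A. → Copperline Foods Inc. → Ashford Mining NL (R1): 50% × 83% × 55% × 35% = 7.98875% of Harbor Logistics SA.
Aggregating (R2): 4.55906% + 7.98875% = 12.54781%.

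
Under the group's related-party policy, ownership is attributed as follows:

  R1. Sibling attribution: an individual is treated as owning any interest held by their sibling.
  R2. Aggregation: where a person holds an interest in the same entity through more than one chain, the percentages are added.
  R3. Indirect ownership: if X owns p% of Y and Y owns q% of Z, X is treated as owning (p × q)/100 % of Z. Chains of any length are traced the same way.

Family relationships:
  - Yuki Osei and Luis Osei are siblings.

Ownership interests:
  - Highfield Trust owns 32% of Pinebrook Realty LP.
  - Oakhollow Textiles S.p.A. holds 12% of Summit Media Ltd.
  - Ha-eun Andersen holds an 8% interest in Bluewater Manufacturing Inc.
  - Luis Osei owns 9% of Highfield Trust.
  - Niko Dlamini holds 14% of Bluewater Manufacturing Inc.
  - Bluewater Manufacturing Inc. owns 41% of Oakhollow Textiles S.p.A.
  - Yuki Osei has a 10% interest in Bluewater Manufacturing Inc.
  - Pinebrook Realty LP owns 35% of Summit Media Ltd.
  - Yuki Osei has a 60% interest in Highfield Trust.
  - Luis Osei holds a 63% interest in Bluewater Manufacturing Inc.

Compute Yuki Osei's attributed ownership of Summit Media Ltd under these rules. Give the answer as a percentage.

11.3196%

By sibling attribution (R1), Yuki Osei is treated as also owning Luis Osei's interest in Highfield Trust, giving 60% + 9% = 69%.
By sibling attribution (R1), Yuki Osei is treated as also owning Luis Osei's interest in Bluewater Manufacturing Inc, giving 10% + 63% = 73%.
Chain via Highfield Trust → Pinebrook Realty LP (R3): 69% × 32% × 35% = 7.728% of Summit Media Ltd.
Chain via Bluewater Manufacturing Inc. → Oakhollow Textiles S.p.A. (R3): 73% × 41% × 12% = 3.5916% of Summit Media Ltd.
Aggregating (R2): 7.728% + 3.5916% = 11.3196%.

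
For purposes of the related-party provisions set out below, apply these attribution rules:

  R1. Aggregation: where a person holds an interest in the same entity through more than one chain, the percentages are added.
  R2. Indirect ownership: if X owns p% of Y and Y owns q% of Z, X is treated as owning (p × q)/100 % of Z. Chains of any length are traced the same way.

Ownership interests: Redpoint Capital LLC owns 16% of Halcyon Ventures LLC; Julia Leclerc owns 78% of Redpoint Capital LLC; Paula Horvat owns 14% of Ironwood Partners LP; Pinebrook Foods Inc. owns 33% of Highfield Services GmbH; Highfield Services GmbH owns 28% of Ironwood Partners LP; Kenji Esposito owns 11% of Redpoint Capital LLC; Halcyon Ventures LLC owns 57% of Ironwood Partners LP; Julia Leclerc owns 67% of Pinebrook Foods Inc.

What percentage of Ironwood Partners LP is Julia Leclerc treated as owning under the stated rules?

13.3044%

Chain via Redpoint Capital LLC → Halcyon Ventures LLC (R2): 78% × 16% × 57% = 7.1136% of Ironwood Partners LP.
Chain via Pinebrook Foods Inc. → Highfield Services GmbH (R2): 67% × 33% × 28% = 6.1908% of Ironwood Partners LP.
Aggregating (R1): 7.1136% + 6.1908% = 13.3044%.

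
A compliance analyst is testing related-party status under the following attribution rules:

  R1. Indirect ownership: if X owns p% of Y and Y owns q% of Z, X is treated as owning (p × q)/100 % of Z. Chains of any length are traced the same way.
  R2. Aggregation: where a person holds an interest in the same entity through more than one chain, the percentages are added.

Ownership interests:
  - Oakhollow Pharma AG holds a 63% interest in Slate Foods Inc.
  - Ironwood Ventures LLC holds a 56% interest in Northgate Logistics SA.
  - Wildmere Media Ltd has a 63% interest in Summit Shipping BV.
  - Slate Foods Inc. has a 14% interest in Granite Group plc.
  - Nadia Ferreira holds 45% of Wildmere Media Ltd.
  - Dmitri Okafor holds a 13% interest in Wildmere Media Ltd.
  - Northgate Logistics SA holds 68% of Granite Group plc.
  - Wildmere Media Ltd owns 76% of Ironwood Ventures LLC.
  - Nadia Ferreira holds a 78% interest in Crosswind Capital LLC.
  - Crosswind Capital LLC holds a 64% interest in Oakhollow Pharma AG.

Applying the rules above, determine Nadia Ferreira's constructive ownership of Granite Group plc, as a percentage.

17.426304%

Chain via Crosswind Capital LLC → Oakhollow Pharma AG → Slate Foods Inc. (R1): 78% × 64% × 63% × 14% = 4.402944% of Granite Group plc.
Chain via Wildmere Media Ltd → Ironwood Ventures LLC → Northgate Logistics SA (R1): 45% × 76% × 56% × 68% = 13.02336% of Granite Group plc.
Aggregating (R2): 4.402944% + 13.02336% = 17.426304%.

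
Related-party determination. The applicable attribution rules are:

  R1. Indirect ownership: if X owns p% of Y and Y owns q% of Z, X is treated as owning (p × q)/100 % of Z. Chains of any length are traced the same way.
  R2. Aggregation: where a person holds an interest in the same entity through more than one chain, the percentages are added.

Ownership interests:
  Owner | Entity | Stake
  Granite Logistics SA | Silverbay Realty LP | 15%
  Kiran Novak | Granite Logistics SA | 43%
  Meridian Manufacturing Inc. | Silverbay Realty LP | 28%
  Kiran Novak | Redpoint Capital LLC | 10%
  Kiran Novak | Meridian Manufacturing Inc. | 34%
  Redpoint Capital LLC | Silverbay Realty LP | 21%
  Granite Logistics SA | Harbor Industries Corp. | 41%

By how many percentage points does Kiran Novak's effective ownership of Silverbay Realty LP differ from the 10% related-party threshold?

Chain via Meridian Manufacturing Inc. (R1): 34% × 28% = 9.52% of Silverbay Realty LP.
Chain via Granite Logistics SA (R1): 43% × 15% = 6.45% of Silverbay Realty LP.
Chain via Redpoint Capital LLC (R1): 10% × 21% = 2.1% of Silverbay Realty LP.
Aggregating (R2): 9.52% + 6.45% + 2.1% = 18.07%.
18.07% exceeds the 10% threshold by 8.07 percentage points.

8.07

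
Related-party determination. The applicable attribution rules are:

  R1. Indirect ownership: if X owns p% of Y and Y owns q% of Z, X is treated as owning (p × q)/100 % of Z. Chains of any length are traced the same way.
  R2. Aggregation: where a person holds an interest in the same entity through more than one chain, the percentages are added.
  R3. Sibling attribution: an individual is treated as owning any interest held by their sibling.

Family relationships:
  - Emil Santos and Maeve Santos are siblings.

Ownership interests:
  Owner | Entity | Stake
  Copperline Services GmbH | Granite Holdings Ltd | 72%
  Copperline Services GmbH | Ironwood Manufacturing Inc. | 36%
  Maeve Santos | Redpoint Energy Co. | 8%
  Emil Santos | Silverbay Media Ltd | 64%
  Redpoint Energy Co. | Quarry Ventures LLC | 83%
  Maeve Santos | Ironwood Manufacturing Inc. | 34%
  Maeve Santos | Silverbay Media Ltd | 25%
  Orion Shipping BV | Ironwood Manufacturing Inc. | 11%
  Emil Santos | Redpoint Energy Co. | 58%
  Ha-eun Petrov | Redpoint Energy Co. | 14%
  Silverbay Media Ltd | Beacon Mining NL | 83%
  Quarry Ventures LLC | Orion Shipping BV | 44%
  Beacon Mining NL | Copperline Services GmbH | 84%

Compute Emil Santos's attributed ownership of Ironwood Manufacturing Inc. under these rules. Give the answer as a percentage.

58.98964%

By sibling attribution (R3), Emil Santos is treated as also owning Maeve Santos's interest in Redpoint Energy Co, giving 58% + 8% = 66%.
By sibling attribution (R3), Emil Santos is treated as also owning Maeve Santos's interest in Silverbay Media Ltd, giving 64% + 25% = 89%.
By sibling attribution (R3), Emil Santos is treated as owning Maeve Santos's 34% interest in Ironwood Manufacturing Inc.
Chain via Redpoint Energy Co. → Quarry Ventures LLC → Orion Shipping BV (R1): 66% × 83% × 44% × 11% = 2.651352% of Ironwood Manufacturing Inc.
Chain via Silverbay Media Ltd → Beacon Mining NL → Copperline Services GmbH (R1): 89% × 83% × 84% × 36% = 22.338288% of Ironwood Manufacturing Inc.
Direct interest in Ironwood Manufacturing Inc: 34%.
Aggregating (R2): 2.651352% + 22.338288% + 34% = 58.98964%.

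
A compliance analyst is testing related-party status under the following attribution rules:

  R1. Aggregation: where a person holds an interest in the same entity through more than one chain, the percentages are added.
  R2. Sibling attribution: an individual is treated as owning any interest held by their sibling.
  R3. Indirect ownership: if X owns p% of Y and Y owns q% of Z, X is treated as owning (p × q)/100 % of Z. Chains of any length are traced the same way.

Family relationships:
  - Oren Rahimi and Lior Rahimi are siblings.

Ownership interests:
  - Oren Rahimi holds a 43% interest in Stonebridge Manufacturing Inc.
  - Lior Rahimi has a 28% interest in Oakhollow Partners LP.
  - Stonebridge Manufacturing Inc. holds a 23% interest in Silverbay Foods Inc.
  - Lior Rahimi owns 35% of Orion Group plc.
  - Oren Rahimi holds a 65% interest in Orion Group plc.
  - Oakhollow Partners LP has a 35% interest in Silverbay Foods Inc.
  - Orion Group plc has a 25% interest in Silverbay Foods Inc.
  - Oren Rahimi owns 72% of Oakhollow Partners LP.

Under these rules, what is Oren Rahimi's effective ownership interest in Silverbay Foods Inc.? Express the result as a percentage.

By sibling attribution (R2), Oren Rahimi is treated as also owning Lior Rahimi's interest in Oakhollow Partners LP, giving 72% + 28% = 100%.
By sibling attribution (R2), Oren Rahimi is treated as also owning Lior Rahimi's interest in Orion Group plc, giving 65% + 35% = 100%.
Chain via Oakhollow Partners LP (R3): 100% × 35% = 35% of Silverbay Foods Inc.
Chain via Stonebridge Manufacturing Inc. (R3): 43% × 23% = 9.89% of Silverbay Foods Inc.
Chain via Orion Group plc (R3): 100% × 25% = 25% of Silverbay Foods Inc.
Aggregating (R1): 35% + 9.89% + 25% = 69.89%.

69.89%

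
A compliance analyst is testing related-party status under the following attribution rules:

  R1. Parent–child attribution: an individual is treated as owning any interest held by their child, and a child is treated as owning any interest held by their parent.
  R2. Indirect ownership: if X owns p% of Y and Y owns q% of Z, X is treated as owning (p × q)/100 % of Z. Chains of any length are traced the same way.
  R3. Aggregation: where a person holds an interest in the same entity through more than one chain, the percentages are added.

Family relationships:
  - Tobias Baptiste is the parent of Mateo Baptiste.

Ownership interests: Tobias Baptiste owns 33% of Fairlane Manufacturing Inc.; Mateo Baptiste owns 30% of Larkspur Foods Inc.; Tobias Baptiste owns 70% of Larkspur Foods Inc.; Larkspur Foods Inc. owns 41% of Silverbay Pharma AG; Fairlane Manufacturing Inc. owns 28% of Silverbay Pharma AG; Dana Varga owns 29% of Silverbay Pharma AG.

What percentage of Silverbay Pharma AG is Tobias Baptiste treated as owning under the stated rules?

50.24%

By parent–child attribution (R1), Tobias Baptiste is treated as also owning Mateo Baptiste's interest in Larkspur Foods Inc, giving 70% + 30% = 100%.
Chain via Fairlane Manufacturing Inc. (R2): 33% × 28% = 9.24% of Silverbay Pharma AG.
Chain via Larkspur Foods Inc. (R2): 100% × 41% = 41% of Silverbay Pharma AG.
Aggregating (R3): 9.24% + 41% = 50.24%.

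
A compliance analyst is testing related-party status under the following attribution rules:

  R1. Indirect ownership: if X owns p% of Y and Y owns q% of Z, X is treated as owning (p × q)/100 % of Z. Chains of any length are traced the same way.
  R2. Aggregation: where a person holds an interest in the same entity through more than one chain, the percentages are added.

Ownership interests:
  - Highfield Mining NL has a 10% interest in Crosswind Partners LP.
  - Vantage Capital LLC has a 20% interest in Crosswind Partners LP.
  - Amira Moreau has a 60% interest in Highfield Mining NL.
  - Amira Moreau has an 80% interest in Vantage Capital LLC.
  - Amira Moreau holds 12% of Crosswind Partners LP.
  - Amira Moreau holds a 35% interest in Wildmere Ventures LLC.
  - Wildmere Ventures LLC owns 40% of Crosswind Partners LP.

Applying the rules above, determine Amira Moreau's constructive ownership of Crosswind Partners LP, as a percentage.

48%

Chain via Wildmere Ventures LLC (R1): 35% × 40% = 14% of Crosswind Partners LP.
Chain via Vantage Capital LLC (R1): 80% × 20% = 16% of Crosswind Partners LP.
Chain via Highfield Mining NL (R1): 60% × 10% = 6% of Crosswind Partners LP.
Direct interest in Crosswind Partners LP: 12%.
Aggregating (R2): 14% + 16% + 6% + 12% = 48%.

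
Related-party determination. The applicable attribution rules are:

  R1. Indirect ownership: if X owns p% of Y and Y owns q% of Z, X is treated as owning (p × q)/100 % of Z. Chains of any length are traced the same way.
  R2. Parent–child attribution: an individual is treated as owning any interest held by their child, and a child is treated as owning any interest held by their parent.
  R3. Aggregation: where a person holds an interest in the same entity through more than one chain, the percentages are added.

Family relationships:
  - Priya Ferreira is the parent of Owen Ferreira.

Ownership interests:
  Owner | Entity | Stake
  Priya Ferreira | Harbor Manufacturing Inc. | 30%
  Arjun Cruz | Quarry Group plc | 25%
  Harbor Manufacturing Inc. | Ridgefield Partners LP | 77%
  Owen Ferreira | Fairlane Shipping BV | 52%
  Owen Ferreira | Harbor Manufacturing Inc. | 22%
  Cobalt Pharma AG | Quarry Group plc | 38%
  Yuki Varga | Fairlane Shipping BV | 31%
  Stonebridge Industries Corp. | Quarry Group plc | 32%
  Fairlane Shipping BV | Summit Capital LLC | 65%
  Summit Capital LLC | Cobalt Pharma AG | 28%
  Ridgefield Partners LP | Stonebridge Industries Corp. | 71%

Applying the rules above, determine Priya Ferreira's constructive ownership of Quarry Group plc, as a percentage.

By parent–child attribution (R2), Priya Ferreira is treated as also owning Owen Ferreira's interest in Harbor Manufacturing Inc, giving 30% + 22% = 52%.
By parent–child attribution (R2), Priya Ferreira is treated as owning Owen Ferreira's 52% interest in Fairlane Shipping BV.
Chain via Harbor Manufacturing Inc. → Ridgefield Partners LP → Stonebridge Industries Corp. (R1): 52% × 77% × 71% × 32% = 9.097088% of Quarry Group plc.
Chain via Fairlane Shipping BV → Summit Capital LLC → Cobalt Pharma AG (R1): 52% × 65% × 28% × 38% = 3.59632% of Quarry Group plc.
Aggregating (R3): 9.097088% + 3.59632% = 12.693408%.

12.693408%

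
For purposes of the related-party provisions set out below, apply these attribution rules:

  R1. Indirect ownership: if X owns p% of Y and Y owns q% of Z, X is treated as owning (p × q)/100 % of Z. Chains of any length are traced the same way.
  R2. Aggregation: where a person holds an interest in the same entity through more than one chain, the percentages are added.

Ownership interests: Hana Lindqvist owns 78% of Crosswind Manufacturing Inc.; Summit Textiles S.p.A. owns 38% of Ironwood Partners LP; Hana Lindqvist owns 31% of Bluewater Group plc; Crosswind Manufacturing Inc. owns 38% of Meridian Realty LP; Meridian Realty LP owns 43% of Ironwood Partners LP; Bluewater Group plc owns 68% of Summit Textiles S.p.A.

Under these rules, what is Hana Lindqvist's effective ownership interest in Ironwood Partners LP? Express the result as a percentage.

Chain via Bluewater Group plc → Summit Textiles S.p.A. (R1): 31% × 68% × 38% = 8.0104% of Ironwood Partners LP.
Chain via Crosswind Manufacturing Inc. → Meridian Realty LP (R1): 78% × 38% × 43% = 12.7452% of Ironwood Partners LP.
Aggregating (R2): 8.0104% + 12.7452% = 20.7556%.

20.7556%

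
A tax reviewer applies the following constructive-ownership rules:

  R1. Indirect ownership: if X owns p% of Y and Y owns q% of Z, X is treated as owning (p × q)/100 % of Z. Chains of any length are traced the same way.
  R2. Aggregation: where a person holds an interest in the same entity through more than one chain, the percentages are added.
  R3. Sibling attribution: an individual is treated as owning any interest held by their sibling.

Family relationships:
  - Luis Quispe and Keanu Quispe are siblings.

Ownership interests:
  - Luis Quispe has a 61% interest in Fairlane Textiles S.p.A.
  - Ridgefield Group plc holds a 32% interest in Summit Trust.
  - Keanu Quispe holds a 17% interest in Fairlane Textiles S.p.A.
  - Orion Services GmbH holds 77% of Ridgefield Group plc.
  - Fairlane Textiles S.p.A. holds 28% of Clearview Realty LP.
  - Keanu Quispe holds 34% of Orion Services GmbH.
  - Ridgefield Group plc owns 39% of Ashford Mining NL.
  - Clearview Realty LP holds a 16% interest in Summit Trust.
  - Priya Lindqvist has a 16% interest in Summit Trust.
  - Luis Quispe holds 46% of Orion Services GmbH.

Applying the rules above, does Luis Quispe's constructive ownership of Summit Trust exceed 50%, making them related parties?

No

By sibling attribution (R3), Luis Quispe is treated as also owning Keanu Quispe's interest in Orion Services GmbH, giving 46% + 34% = 80%.
By sibling attribution (R3), Luis Quispe is treated as also owning Keanu Quispe's interest in Fairlane Textiles S.p.A, giving 61% + 17% = 78%.
Chain via Orion Services GmbH → Ridgefield Group plc (R1): 80% × 77% × 32% = 19.712% of Summit Trust.
Chain via Fairlane Textiles S.p.A. → Clearview Realty LP (R1): 78% × 28% × 16% = 3.4944% of Summit Trust.
Aggregating (R2): 19.712% + 3.4944% = 23.2064%.
23.2064% does not exceed the 50% threshold, so Luis is not a related party to Summit Trust.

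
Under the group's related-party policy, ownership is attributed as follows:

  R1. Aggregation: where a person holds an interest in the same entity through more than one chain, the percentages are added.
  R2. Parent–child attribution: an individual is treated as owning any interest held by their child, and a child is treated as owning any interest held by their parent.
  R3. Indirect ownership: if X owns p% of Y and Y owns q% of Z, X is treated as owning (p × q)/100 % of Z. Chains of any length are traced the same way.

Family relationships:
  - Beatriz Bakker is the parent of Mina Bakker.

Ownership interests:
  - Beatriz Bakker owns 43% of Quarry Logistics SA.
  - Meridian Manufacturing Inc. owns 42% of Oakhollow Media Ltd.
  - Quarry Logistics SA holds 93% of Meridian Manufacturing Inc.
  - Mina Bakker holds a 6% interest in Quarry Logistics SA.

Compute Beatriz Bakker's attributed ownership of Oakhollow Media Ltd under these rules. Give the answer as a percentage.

19.1394%

By parent–child attribution (R2), Beatriz Bakker is treated as also owning Mina Bakker's interest in Quarry Logistics SA, giving 43% + 6% = 49%.
Chain via Quarry Logistics SA → Meridian Manufacturing Inc. (R3): 49% × 93% × 42% = 19.1394% of Oakhollow Media Ltd.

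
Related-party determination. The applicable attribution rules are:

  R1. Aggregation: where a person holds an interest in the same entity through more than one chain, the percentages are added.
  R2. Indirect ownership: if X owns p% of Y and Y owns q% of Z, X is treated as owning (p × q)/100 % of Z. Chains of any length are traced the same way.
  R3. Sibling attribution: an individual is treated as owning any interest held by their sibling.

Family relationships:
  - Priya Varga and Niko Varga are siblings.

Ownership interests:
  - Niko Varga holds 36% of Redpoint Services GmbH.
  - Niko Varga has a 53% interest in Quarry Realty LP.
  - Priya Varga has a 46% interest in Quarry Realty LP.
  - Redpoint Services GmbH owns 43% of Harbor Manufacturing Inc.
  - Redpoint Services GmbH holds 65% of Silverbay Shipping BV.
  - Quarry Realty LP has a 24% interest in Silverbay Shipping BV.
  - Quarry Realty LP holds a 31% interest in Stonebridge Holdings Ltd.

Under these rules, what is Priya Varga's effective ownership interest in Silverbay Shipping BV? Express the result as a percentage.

By sibling attribution (R3), Priya Varga is treated as also owning Niko Varga's interest in Quarry Realty LP, giving 46% + 53% = 99%.
By sibling attribution (R3), Priya Varga is treated as owning Niko Varga's 36% interest in Redpoint Services GmbH.
Chain via Quarry Realty LP (R2): 99% × 24% = 23.76% of Silverbay Shipping BV.
Chain via Redpoint Services GmbH (R2): 36% × 65% = 23.4% of Silverbay Shipping BV.
Aggregating (R1): 23.76% + 23.4% = 47.16%.

47.16%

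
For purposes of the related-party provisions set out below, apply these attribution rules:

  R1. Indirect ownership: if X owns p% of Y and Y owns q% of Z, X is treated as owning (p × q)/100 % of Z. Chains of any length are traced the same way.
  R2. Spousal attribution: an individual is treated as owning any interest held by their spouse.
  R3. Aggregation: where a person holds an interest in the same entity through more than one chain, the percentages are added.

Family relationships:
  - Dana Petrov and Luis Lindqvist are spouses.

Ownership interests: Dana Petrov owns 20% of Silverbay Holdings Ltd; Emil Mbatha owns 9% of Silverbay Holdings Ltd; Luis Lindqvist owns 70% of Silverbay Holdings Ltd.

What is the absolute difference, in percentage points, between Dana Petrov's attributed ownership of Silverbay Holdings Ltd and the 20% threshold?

By spousal attribution (R2), Dana Petrov is treated as also owning Luis Lindqvist's interest in Silverbay Holdings Ltd, giving 20% + 70% = 90%.
Direct interest in Silverbay Holdings Ltd: 90%.
90% exceeds the 20% threshold by 70 percentage points.

70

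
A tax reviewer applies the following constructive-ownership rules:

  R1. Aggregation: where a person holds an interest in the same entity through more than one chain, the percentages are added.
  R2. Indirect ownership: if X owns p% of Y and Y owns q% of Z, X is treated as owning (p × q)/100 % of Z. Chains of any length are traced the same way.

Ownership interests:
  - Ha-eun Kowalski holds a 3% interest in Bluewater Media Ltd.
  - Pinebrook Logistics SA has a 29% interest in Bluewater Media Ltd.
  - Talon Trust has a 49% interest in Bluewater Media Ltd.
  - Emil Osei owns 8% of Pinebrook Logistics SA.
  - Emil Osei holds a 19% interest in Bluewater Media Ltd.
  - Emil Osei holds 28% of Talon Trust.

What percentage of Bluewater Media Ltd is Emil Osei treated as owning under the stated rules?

Chain via Pinebrook Logistics SA (R2): 8% × 29% = 2.32% of Bluewater Media Ltd.
Chain via Talon Trust (R2): 28% × 49% = 13.72% of Bluewater Media Ltd.
Direct interest in Bluewater Media Ltd: 19%.
Aggregating (R1): 2.32% + 13.72% + 19% = 35.04%.

35.04%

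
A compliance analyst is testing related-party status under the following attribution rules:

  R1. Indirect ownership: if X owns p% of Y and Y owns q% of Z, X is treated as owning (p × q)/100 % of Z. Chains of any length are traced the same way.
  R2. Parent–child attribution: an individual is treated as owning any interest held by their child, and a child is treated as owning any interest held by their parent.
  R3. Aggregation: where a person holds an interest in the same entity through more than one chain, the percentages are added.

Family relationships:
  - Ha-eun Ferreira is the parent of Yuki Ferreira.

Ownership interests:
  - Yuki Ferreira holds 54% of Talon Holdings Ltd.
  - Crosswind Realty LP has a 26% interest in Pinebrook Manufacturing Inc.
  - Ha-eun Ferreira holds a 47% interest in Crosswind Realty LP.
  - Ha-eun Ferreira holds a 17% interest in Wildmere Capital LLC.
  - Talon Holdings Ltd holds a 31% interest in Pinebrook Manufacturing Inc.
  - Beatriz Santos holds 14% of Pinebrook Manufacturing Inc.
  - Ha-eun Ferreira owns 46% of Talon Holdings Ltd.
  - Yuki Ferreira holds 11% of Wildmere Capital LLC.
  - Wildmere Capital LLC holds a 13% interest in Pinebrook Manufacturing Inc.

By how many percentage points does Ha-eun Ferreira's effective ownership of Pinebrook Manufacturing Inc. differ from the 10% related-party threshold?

By parent–child attribution (R2), Ha-eun Ferreira is treated as also owning Yuki Ferreira's interest in Wildmere Capital LLC, giving 17% + 11% = 28%.
By parent–child attribution (R2), Ha-eun Ferreira is treated as also owning Yuki Ferreira's interest in Talon Holdings Ltd, giving 46% + 54% = 100%.
Chain via Wildmere Capital LLC (R1): 28% × 13% = 3.64% of Pinebrook Manufacturing Inc.
Chain via Crosswind Realty LP (R1): 47% × 26% = 12.22% of Pinebrook Manufacturing Inc.
Chain via Talon Holdings Ltd (R1): 100% × 31% = 31% of Pinebrook Manufacturing Inc.
Aggregating (R3): 3.64% + 12.22% + 31% = 46.86%.
46.86% exceeds the 10% threshold by 36.86 percentage points.

36.86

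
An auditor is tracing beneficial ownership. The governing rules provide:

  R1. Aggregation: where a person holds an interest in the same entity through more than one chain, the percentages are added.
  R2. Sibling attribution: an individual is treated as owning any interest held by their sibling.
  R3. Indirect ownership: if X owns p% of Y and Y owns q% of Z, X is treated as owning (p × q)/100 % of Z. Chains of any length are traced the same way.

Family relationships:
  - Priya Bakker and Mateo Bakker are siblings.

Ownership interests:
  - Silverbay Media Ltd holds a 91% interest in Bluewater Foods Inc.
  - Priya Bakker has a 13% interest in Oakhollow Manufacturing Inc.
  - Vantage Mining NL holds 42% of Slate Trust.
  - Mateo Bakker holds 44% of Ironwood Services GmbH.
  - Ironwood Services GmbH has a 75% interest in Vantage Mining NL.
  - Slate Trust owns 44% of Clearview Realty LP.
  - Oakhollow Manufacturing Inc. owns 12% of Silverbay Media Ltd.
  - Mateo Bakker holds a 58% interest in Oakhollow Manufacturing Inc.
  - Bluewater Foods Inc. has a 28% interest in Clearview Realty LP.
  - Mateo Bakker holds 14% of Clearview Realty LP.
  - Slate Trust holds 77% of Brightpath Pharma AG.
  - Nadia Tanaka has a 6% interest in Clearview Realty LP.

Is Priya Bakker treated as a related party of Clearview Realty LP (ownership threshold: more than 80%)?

No

By sibling attribution (R2), Priya Bakker is treated as also owning Mateo Bakker's interest in Oakhollow Manufacturing Inc, giving 13% + 58% = 71%.
By sibling attribution (R2), Priya Bakker is treated as owning Mateo Bakker's 44% interest in Ironwood Services GmbH.
By sibling attribution (R2), Priya Bakker is treated as owning Mateo Bakker's 14% interest in Clearview Realty LP.
Chain via Oakhollow Manufacturing Inc. → Silverbay Media Ltd → Bluewater Foods Inc. (R3): 71% × 12% × 91% × 28% = 2.170896% of Clearview Realty LP.
Chain via Ironwood Services GmbH → Vantage Mining NL → Slate Trust (R3): 44% × 75% × 42% × 44% = 6.0984% of Clearview Realty LP.
Direct interest in Clearview Realty LP: 14%.
Aggregating (R1): 2.170896% + 6.0984% + 14% = 22.269296%.
22.269296% does not exceed the 80% threshold, so Priya is not a related party to Clearview Realty LP.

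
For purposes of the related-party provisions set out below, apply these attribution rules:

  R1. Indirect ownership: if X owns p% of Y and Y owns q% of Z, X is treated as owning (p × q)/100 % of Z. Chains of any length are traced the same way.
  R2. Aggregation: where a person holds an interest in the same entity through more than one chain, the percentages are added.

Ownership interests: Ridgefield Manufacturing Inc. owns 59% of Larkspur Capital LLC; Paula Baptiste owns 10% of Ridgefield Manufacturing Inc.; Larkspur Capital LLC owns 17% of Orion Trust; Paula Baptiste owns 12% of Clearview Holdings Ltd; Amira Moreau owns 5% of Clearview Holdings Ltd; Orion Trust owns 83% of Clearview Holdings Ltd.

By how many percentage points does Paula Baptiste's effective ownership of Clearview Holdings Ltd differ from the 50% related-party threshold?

Chain via Ridgefield Manufacturing Inc. → Larkspur Capital LLC → Orion Trust (R1): 10% × 59% × 17% × 83% = 0.83249% of Clearview Holdings Ltd.
Direct interest in Clearview Holdings Ltd: 12%.
Aggregating (R2): 0.83249% + 12% = 12.83249%.
12.83249% falls short of the 50% threshold by 37.16751 percentage points.

37.16751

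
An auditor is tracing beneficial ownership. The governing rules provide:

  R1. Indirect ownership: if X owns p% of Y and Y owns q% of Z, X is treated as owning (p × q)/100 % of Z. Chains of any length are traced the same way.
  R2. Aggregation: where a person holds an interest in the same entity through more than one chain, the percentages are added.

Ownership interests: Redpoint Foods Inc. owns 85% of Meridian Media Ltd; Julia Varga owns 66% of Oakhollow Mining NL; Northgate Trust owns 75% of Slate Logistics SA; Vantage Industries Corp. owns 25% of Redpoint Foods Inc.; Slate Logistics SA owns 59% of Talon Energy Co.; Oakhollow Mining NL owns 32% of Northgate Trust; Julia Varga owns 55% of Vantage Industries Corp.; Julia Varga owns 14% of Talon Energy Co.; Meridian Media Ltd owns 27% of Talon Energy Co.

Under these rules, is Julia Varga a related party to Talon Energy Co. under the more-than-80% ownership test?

Chain via Oakhollow Mining NL → Northgate Trust → Slate Logistics SA (R1): 66% × 32% × 75% × 59% = 9.3456% of Talon Energy Co.
Chain via Vantage Industries Corp. → Redpoint Foods Inc. → Meridian Media Ltd (R1): 55% × 25% × 85% × 27% = 3.155625% of Talon Energy Co.
Direct interest in Talon Energy Co: 14%.
Aggregating (R2): 9.3456% + 3.155625% + 14% = 26.501225%.
26.501225% does not exceed the 80% threshold, so Julia is not a related party to Talon Energy Co.

No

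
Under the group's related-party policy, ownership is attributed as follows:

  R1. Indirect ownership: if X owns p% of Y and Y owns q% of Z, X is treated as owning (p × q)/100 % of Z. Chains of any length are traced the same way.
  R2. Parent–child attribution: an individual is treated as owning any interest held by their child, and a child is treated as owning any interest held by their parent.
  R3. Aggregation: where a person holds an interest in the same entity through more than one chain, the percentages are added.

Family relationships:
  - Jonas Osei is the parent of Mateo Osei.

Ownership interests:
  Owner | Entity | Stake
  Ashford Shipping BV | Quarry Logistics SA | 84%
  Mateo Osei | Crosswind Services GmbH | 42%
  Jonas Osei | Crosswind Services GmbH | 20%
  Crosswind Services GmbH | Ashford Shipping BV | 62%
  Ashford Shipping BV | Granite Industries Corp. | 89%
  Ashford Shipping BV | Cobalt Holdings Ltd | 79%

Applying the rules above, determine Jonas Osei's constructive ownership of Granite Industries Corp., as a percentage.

By parent–child attribution (R2), Jonas Osei is treated as also owning Mateo Osei's interest in Crosswind Services GmbH, giving 20% + 42% = 62%.
Chain via Crosswind Services GmbH → Ashford Shipping BV (R1): 62% × 62% × 89% = 34.2116% of Granite Industries Corp.

34.2116%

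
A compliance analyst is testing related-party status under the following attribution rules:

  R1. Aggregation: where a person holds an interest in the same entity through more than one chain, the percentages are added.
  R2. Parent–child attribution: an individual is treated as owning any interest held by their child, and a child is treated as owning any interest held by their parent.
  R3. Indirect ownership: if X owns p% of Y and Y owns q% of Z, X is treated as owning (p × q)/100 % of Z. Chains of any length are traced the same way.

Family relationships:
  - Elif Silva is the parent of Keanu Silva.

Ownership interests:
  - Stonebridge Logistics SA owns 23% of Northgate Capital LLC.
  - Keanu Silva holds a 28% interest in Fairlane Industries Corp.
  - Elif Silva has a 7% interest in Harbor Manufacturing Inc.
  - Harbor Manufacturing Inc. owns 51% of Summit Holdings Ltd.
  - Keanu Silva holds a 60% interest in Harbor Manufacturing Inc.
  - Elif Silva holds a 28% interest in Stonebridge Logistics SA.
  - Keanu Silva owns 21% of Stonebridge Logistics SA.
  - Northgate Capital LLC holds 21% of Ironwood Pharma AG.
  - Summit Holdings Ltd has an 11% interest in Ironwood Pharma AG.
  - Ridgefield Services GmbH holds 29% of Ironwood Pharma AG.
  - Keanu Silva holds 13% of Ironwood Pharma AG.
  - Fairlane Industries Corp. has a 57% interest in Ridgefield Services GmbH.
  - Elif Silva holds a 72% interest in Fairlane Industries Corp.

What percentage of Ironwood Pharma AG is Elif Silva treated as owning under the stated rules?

35.6554%

By parent–child attribution (R2), Elif Silva is treated as also owning Keanu Silva's interest in Stonebridge Logistics SA, giving 28% + 21% = 49%.
By parent–child attribution (R2), Elif Silva is treated as also owning Keanu Silva's interest in Fairlane Industries Corp, giving 72% + 28% = 100%.
By parent–child attribution (R2), Elif Silva is treated as also owning Keanu Silva's interest in Harbor Manufacturing Inc, giving 7% + 60% = 67%.
By parent–child attribution (R2), Elif Silva is treated as owning Keanu Silva's 13% interest in Ironwood Pharma AG.
Chain via Stonebridge Logistics SA → Northgate Capital LLC (R3): 49% × 23% × 21% = 2.3667% of Ironwood Pharma AG.
Chain via Fairlane Industries Corp. → Ridgefield Services GmbH (R3): 100% × 57% × 29% = 16.53% of Ironwood Pharma AG.
Chain via Harbor Manufacturing Inc. → Summit Holdings Ltd (R3): 67% × 51% × 11% = 3.7587% of Ironwood Pharma AG.
Direct interest in Ironwood Pharma AG: 13%.
Aggregating (R1): 2.3667% + 16.53% + 3.7587% + 13% = 35.6554%.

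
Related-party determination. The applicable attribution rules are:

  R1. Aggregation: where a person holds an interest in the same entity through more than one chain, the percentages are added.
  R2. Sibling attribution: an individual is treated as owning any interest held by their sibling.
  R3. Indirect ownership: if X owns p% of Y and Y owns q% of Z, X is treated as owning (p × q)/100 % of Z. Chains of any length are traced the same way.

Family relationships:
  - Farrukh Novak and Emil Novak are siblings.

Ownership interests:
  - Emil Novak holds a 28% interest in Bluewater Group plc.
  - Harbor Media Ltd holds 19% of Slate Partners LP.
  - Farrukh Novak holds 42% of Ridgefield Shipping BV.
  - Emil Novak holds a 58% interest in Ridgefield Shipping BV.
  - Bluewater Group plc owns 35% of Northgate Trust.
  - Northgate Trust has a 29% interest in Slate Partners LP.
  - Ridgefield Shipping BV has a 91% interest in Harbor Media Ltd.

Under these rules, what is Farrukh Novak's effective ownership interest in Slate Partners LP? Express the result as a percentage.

By sibling attribution (R2), Farrukh Novak is treated as also owning Emil Novak's interest in Ridgefield Shipping BV, giving 42% + 58% = 100%.
By sibling attribution (R2), Farrukh Novak is treated as owning Emil Novak's 28% interest in Bluewater Group plc.
Chain via Ridgefield Shipping BV → Harbor Media Ltd (R3): 100% × 91% × 19% = 17.29% of Slate Partners LP.
Chain via Bluewater Group plc → Northgate Trust (R3): 28% × 35% × 29% = 2.842% of Slate Partners LP.
Aggregating (R1): 17.29% + 2.842% = 20.132%.

20.132%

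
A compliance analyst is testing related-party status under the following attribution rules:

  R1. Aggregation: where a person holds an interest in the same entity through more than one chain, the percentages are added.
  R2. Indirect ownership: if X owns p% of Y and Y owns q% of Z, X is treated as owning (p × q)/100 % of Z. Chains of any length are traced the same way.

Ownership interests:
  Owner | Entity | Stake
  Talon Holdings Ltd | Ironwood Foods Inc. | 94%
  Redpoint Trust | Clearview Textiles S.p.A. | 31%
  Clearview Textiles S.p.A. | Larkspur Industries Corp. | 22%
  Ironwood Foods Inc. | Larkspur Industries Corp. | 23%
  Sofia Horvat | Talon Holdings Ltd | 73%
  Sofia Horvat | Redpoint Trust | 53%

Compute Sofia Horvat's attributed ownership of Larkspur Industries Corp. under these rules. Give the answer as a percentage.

19.3972%

Chain via Redpoint Trust → Clearview Textiles S.p.A. (R2): 53% × 31% × 22% = 3.6146% of Larkspur Industries Corp.
Chain via Talon Holdings Ltd → Ironwood Foods Inc. (R2): 73% × 94% × 23% = 15.7826% of Larkspur Industries Corp.
Aggregating (R1): 3.6146% + 15.7826% = 19.3972%.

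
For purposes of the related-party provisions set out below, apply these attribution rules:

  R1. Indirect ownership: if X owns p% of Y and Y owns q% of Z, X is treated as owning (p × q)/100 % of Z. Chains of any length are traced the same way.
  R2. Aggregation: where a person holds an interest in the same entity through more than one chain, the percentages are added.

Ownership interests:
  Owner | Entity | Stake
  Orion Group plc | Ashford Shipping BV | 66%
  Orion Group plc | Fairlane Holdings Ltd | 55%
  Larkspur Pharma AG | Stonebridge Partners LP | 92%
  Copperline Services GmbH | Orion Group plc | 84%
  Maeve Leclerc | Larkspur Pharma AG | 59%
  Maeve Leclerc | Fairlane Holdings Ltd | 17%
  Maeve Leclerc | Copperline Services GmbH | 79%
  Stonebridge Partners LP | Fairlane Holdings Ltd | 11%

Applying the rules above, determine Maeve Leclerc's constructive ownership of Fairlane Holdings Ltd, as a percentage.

59.4688%

Chain via Copperline Services GmbH → Orion Group plc (R1): 79% × 84% × 55% = 36.498% of Fairlane Holdings Ltd.
Chain via Larkspur Pharma AG → Stonebridge Partners LP (R1): 59% × 92% × 11% = 5.9708% of Fairlane Holdings Ltd.
Direct interest in Fairlane Holdings Ltd: 17%.
Aggregating (R2): 36.498% + 5.9708% + 17% = 59.4688%.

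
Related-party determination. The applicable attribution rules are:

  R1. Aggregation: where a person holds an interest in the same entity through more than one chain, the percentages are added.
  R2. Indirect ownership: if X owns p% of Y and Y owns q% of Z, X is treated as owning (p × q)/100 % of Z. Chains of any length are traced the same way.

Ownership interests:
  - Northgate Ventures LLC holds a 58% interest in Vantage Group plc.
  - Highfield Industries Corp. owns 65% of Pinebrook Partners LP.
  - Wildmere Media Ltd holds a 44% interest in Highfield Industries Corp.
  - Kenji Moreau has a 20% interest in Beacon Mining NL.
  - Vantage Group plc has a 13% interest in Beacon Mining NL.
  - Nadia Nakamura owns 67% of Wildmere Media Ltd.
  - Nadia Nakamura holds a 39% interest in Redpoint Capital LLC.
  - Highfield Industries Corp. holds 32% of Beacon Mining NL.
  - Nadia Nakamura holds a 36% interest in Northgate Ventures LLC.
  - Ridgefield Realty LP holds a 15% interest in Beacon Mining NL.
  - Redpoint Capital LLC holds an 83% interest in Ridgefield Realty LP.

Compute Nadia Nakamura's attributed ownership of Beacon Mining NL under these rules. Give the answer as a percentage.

Chain via Redpoint Capital LLC → Ridgefield Realty LP (R2): 39% × 83% × 15% = 4.8555% of Beacon Mining NL.
Chain via Wildmere Media Ltd → Highfield Industries Corp. (R2): 67% × 44% × 32% = 9.4336% of Beacon Mining NL.
Chain via Northgate Ventures LLC → Vantage Group plc (R2): 36% × 58% × 13% = 2.7144% of Beacon Mining NL.
Aggregating (R1): 4.8555% + 9.4336% + 2.7144% = 17.0035%.

17.0035%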